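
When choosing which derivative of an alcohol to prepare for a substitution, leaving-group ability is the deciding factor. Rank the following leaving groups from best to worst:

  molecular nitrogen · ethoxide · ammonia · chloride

molecular nitrogen: no meaningful conjugate acid; N₂ departs as an exceptionally stable neutral molecule
chloride: pKₐ(HCl) ≈ -7
ammonia: pKₐ(NH₄⁺) ≈ 9.2
ethoxide: pKₐ(CH₃CH₂OH) ≈ 16

molecular nitrogen > chloride > ammonia > ethoxide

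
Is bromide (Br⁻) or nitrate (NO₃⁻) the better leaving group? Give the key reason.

bromide (Br⁻)

bromide (Br⁻) is the better leaving group.
pKₐ(HBr) ≈ -9 versus pKₐ(HNO₃) ≈ -1.3: bromide (Br⁻) is the much weaker base.
Weak base; good leaving group.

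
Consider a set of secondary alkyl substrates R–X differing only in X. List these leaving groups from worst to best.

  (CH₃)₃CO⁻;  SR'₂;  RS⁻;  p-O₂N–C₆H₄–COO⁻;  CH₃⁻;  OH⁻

CH₃⁻ < (CH₃)₃CO⁻ < OH⁻ < RS⁻ < p-O₂N–C₆H₄–COO⁻ < SR'₂

A good leaving group is a weak base: the lower the pKₐ of its conjugate acid, the more readily it departs.
SR'₂: pKₐ(R'₂SH⁺) ≈ -7 — neutral; leaves from a sulfonium salt (R–SR'₂⁺)
p-O₂N–C₆H₄–COO⁻: pKₐ(p-nitrobenzoic acid) ≈ 3.4
RS⁻: pKₐ(RSH (a thiol)) ≈ 10.5 — moderately basic; rarely leaves without activation
OH⁻: pKₐ(H₂O) ≈ 15.7 — strong base; essentially never leaves without prior activation
(CH₃)₃CO⁻: pKₐ(t-BuOH) ≈ 18 — bulky, strongly basic alkoxide
CH₃⁻: pKₐ(CH₄) ≈ 48 — unstabilised carbanion; the worst conceivable leaving group
Reversing gives the worst-to-best order requested.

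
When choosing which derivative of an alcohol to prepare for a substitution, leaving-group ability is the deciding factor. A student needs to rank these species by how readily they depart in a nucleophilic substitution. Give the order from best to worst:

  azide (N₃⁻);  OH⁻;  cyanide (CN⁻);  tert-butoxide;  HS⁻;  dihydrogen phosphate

dihydrogen phosphate > azide (N₃⁻) > HS⁻ > cyanide (CN⁻) > OH⁻ > tert-butoxide

A good leaving group is a weak base: the lower the pKₐ of its conjugate acid, the more readily it departs.
dihydrogen phosphate: pKₐ(H₃PO₄) ≈ 2.1
azide (N₃⁻): pKₐ(HN₃) ≈ 4.7 — linear, resonance-stabilised
HS⁻: pKₐ(H₂S) ≈ 7 — larger and more polarisable than the oxygen analogue
cyanide (CN⁻): pKₐ(HCN) ≈ 9.2
OH⁻: pKₐ(H₂O) ≈ 15.7 — strong base; essentially never leaves without prior activation
tert-butoxide: pKₐ(t-BuOH) ≈ 18 — bulky, strongly basic alkoxide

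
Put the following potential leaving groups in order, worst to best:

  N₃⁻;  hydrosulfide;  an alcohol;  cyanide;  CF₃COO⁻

cyanide < hydrosulfide < N₃⁻ < CF₃COO⁻ < an alcohol

Rank by basicity of the departing species: weakest base leaves most easily.
an alcohol: pKₐ(R'OH₂⁺) ≈ -2.4
CF₃COO⁻: pKₐ(CF₃COOH) ≈ 0.2
N₃⁻: pKₐ(HN₃) ≈ 4.7
hydrosulfide: pKₐ(H₂S) ≈ 7
cyanide: pKₐ(HCN) ≈ 9.2
Reversing gives the worst-to-best order requested.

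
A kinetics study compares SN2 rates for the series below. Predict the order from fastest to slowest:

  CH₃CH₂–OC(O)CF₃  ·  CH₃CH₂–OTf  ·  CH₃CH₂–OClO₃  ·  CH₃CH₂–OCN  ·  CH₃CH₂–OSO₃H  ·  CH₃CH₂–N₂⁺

CH₃CH₂–N₂⁺ > CH₃CH₂–OTf > CH₃CH₂–OClO₃ > CH₃CH₂–OSO₃H > CH₃CH₂–OC(O)CF₃ > CH₃CH₂–OCN

With the same alkyl group throughout, only the leaving group differentiates the rates.
Rank by basicity of the departing species: weakest base leaves most easily.
CH₃CH₂–N₂⁺ loses N₂: no meaningful conjugate acid; N₂ departs as an exceptionally stable neutral molecule
CH₃CH₂–OTf loses OTf⁻: pKₐ(CF₃SO₃H (triflic acid)) ≈ -14
CH₃CH₂–OClO₃ loses ClO₄⁻: pKₐ(HClO₄) ≈ -10
CH₃CH₂–OSO₃H loses HSO₄⁻: pKₐ(H₂SO₄) ≈ -3
CH₃CH₂–OC(O)CF₃ loses CF₃COO⁻: pKₐ(CF₃COOH) ≈ 0.2
CH₃CH₂–OCN loses NCO⁻: pKₐ(HOCN) ≈ 3.5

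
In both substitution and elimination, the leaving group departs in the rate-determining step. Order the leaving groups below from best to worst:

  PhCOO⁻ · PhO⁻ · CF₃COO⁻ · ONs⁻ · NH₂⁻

ONs⁻ > CF₃COO⁻ > PhCOO⁻ > PhO⁻ > NH₂⁻

Leaving-group ability tracks the stability of the departed species; conjugate-acid pKₐ is the usual yardstick (lower pKₐ → better LG).
ONs⁻: pKₐ(p-O₂NC₆H₄SO₃H) ≈ -3.5
CF₃COO⁻: pKₐ(CF₃COOH) ≈ 0.2
PhCOO⁻: pKₐ(C₆H₅COOH) ≈ 4.2
PhO⁻: pKₐ(C₆H₅OH (phenol)) ≈ 10
NH₂⁻: pKₐ(NH₃) ≈ 38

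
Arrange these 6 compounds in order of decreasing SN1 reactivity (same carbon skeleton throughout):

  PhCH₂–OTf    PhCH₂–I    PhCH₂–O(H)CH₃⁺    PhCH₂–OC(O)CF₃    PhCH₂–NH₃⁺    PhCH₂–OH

With the same alkyl group throughout, only the leaving group differentiates the rates.
Rank by basicity of the departing species: weakest base leaves most easily.
PhCH₂–OTf loses OTf⁻: pKₐ(CF₃SO₃H (triflic acid)) ≈ -14
PhCH₂–I loses I⁻: pKₐ(HI) ≈ -10
PhCH₂–O(H)CH₃⁺ loses R'OH: pKₐ(R'OH₂⁺) ≈ -2.4
PhCH₂–OC(O)CF₃ loses CF₃COO⁻: pKₐ(CF₃COOH) ≈ 0.2
PhCH₂–NH₃⁺ loses NH₃: pKₐ(NH₄⁺) ≈ 9.2
PhCH₂–OH loses OH⁻: pKₐ(H₂O) ≈ 15.7

PhCH₂–OTf > PhCH₂–I > PhCH₂–O(H)CH₃⁺ > PhCH₂–OC(O)CF₃ > PhCH₂–NH₃⁺ > PhCH₂–OH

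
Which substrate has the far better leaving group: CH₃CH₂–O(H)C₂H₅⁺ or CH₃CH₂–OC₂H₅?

From CH₃CH₂–OC₂H₅ the departing group would be CH₃CH₂O⁻ (pKₐ(CH₃CH₂OH) ≈ 16). Strong base; alkoxides do not leave unassisted.
From CH₃CH₂–O(H)C₂H₅⁺ the leaving group is R'OH (pKₐ(R'OH₂⁺) ≈ -2.4). Neutral; leaves from a protonated ether (an oxonium ion, R–O(H)R'⁺).
(In practice CH₃CH₂–O(H)C₂H₅⁺ is made from CH₃CH₂–OC₂H₅ by protonation with concentrated HBr, allowing neutral ethanol, rather than ethoxide, to depart.)

CH₃CH₂–O(H)C₂H₅⁺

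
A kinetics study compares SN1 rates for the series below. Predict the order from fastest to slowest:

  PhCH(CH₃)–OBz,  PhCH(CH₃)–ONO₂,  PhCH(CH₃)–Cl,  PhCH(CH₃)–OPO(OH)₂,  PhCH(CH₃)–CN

PhCH(CH₃)–Cl > PhCH(CH₃)–ONO₂ > PhCH(CH₃)–OPO(OH)₂ > PhCH(CH₃)–OBz > PhCH(CH₃)–CN

With the same alkyl group throughout, only the leaving group differentiates the rates.
A good leaving group is a weak base: the lower the pKₐ of its conjugate acid, the more readily it departs.
PhCH(CH₃)–Cl loses Cl⁻: pKₐ(HCl) ≈ -7
PhCH(CH₃)–ONO₂ loses NO₃⁻: pKₐ(HNO₃) ≈ -1.3
PhCH(CH₃)–OPO(OH)₂ loses H₂PO₄⁻: pKₐ(H₃PO₄) ≈ 2.1
PhCH(CH₃)–OBz loses PhCOO⁻: pKₐ(C₆H₅COOH) ≈ 4.2
PhCH(CH₃)–CN loses CN⁻: pKₐ(HCN) ≈ 9.2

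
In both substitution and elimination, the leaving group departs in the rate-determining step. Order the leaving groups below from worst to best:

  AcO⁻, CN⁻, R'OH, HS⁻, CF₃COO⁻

CN⁻ < HS⁻ < AcO⁻ < CF₃COO⁻ < R'OH

The more stable X⁻ (or X) is on its own — i.e. the weaker a base it is — the better a leaving group it makes.
R'OH: pKₐ(R'OH₂⁺) ≈ -2.4 — neutral; leaves from a protonated ether (an oxonium ion, R–O(H)R'⁺)
CF₃COO⁻: pKₐ(CF₃COOH) ≈ 0.2
AcO⁻: pKₐ(CH₃COOH) ≈ 4.8 — resonance-stabilised but still a weak base
HS⁻: pKₐ(H₂S) ≈ 7
CN⁻: pKₐ(HCN) ≈ 9.2 — sp carbon stabilises the charge somewhat, but still a poor LG
Reversing gives the worst-to-best order requested.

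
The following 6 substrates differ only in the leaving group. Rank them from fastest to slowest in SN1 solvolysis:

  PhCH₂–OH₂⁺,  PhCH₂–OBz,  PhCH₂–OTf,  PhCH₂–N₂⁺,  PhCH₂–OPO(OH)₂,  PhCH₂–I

PhCH₂–N₂⁺ > PhCH₂–OTf > PhCH₂–I > PhCH₂–OH₂⁺ > PhCH₂–OPO(OH)₂ > PhCH₂–OBz

The skeletons are identical, so relative rate is governed entirely by leaving-group ability.
A good leaving group is a weak base: the lower the pKₐ of its conjugate acid, the more readily it departs.
PhCH₂–N₂⁺ loses N₂: no meaningful conjugate acid; N₂ departs as an exceptionally stable neutral molecule
PhCH₂–OTf loses OTf⁻: pKₐ(CF₃SO₃H (triflic acid)) ≈ -14
PhCH₂–I loses I⁻: pKₐ(HI) ≈ -10
PhCH₂–OH₂⁺ loses H₂O: pKₐ(H₃O⁺) ≈ -1.7
PhCH₂–OPO(OH)₂ loses H₂PO₄⁻: pKₐ(H₃PO₄) ≈ 2.1
PhCH₂–OBz loses PhCOO⁻: pKₐ(C₆H₅COOH) ≈ 4.2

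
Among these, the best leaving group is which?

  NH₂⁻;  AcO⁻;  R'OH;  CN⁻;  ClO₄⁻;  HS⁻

A good leaving group is a weak base: the lower the pKₐ of its conjugate acid, the more readily it departs.
ClO₄⁻: pKₐ(HClO₄) ≈ -10
R'OH: pKₐ(R'OH₂⁺) ≈ -2.4
AcO⁻: pKₐ(CH₃COOH) ≈ 4.8
HS⁻: pKₐ(H₂S) ≈ 7
CN⁻: pKₐ(HCN) ≈ 9.2
NH₂⁻: pKₐ(NH₃) ≈ 38

ClO₄⁻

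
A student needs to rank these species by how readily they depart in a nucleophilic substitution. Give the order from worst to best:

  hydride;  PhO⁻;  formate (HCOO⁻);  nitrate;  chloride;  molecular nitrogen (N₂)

molecular nitrogen (N₂): no meaningful conjugate acid; N₂ departs as an exceptionally stable neutral molecule
chloride: pKₐ(HCl) ≈ -7
nitrate: pKₐ(HNO₃) ≈ -1.3
formate (HCOO⁻): pKₐ(HCOOH) ≈ 3.8
PhO⁻: pKₐ(C₆H₅OH (phenol)) ≈ 10
hydride: pKₐ(H₂) ≈ 36
The question asks for worst first, so the sequence is read in increasing leaving-group ability.

hydride < PhO⁻ < formate (HCOO⁻) < nitrate < chloride < molecular nitrogen (N₂)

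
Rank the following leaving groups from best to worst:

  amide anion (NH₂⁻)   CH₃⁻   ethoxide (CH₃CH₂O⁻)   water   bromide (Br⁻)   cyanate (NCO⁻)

The more stable X⁻ (or X) is on its own — i.e. the weaker a base it is — the better a leaving group it makes.
bromide (Br⁻): pKₐ(HBr) ≈ -9
water: pKₐ(H₃O⁺) ≈ -1.7
cyanate (NCO⁻): pKₐ(HOCN) ≈ 3.5 — resonance between N and O
ethoxide (CH₃CH₂O⁻): pKₐ(CH₃CH₂OH) ≈ 16
amide anion (NH₂⁻): pKₐ(NH₃) ≈ 38 — extremely strong base; never a leaving group
CH₃⁻: pKₐ(CH₄) ≈ 48 — unstabilised carbanion; the worst conceivable leaving group

bromide (Br⁻) > water > cyanate (NCO⁻) > ethoxide (CH₃CH₂O⁻) > amide anion (NH₂⁻) > CH₃⁻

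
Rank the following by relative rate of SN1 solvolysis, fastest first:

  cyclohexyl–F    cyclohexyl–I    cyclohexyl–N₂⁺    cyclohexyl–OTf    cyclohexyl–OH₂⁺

cyclohexyl–N₂⁺ > cyclohexyl–OTf > cyclohexyl–I > cyclohexyl–OH₂⁺ > cyclohexyl–F

The skeletons are identical, so relative rate is governed entirely by leaving-group ability.
Leaving-group ability tracks the stability of the departed species; conjugate-acid pKₐ is the usual yardstick (lower pKₐ → better LG).
cyclohexyl–N₂⁺ loses N₂: no meaningful conjugate acid; N₂ departs as an exceptionally stable neutral molecule
cyclohexyl–OTf loses OTf⁻: pKₐ(CF₃SO₃H (triflic acid)) ≈ -14
cyclohexyl–I loses I⁻: pKₐ(HI) ≈ -10
cyclohexyl–OH₂⁺ loses H₂O: pKₐ(H₃O⁺) ≈ -1.7
cyclohexyl–F loses F⁻: pKₐ(HF) ≈ 3.2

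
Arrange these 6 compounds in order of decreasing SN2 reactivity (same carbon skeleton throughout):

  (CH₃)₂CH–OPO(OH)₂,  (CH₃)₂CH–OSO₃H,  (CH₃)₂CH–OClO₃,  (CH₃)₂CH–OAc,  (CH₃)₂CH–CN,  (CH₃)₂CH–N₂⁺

The skeletons are identical, so relative rate is governed entirely by leaving-group ability.
A good leaving group is a weak base: the lower the pKₐ of its conjugate acid, the more readily it departs.
(CH₃)₂CH–N₂⁺ loses N₂: no meaningful conjugate acid; N₂ departs as an exceptionally stable neutral molecule
(CH₃)₂CH–OClO₃ loses ClO₄⁻: pKₐ(HClO₄) ≈ -10
(CH₃)₂CH–OSO₃H loses HSO₄⁻: pKₐ(H₂SO₄) ≈ -3
(CH₃)₂CH–OPO(OH)₂ loses H₂PO₄⁻: pKₐ(H₃PO₄) ≈ 2.1
(CH₃)₂CH–OAc loses AcO⁻: pKₐ(CH₃COOH) ≈ 4.8
(CH₃)₂CH–CN loses CN⁻: pKₐ(HCN) ≈ 9.2

(CH₃)₂CH–N₂⁺ > (CH₃)₂CH–OClO₃ > (CH₃)₂CH–OSO₃H > (CH₃)₂CH–OPO(OH)₂ > (CH₃)₂CH–OAc > (CH₃)₂CH–CN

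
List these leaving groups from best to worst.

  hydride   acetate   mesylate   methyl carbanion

mesylate > acetate > hydride > methyl carbanion

mesylate: pKₐ(CH₃SO₃H (MsOH)) ≈ -1.9 — resonance-delocalised alkanesulfonate
acetate: pKₐ(CH₃COOH) ≈ 4.8 — resonance-stabilised but still a weak base
hydride: pKₐ(H₂) ≈ 36 — extremely strong base; leaves only in special hydride-transfer contexts
methyl carbanion: pKₐ(CH₄) ≈ 48 — unstabilised carbanion; the worst conceivable leaving group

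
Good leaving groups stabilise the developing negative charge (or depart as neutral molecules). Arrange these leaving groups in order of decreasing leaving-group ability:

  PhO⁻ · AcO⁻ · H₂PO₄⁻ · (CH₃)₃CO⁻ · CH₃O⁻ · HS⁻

H₂PO₄⁻ > AcO⁻ > HS⁻ > PhO⁻ > CH₃O⁻ > (CH₃)₃CO⁻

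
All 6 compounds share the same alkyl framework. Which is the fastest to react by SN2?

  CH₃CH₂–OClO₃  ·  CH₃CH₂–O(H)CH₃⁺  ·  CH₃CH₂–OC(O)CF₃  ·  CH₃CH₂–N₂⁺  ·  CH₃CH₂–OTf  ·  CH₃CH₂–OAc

CH₃CH₂–N₂⁺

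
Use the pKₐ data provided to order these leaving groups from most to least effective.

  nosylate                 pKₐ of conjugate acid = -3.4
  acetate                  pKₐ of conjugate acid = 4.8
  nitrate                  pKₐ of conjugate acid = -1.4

nosylate > nitrate > acetate

Lower conjugate-acid pKₐ ⇒ weaker base ⇒ better leaving group.
Sorting by the given values: nosylate (-3.4), nitrate (-1.4), acetate (4.8).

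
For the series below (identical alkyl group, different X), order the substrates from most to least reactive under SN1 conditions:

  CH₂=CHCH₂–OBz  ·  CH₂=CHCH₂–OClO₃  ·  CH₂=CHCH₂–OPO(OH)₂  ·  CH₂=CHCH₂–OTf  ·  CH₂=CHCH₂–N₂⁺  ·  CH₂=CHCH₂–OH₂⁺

CH₂=CHCH₂–N₂⁺ > CH₂=CHCH₂–OTf > CH₂=CHCH₂–OClO₃ > CH₂=CHCH₂–OH₂⁺ > CH₂=CHCH₂–OPO(OH)₂ > CH₂=CHCH₂–OBz

With the same alkyl group throughout, only the leaving group differentiates the rates.
Rank by basicity of the departing species: weakest base leaves most easily.
CH₂=CHCH₂–N₂⁺ loses N₂: no meaningful conjugate acid; N₂ departs as an exceptionally stable neutral molecule
CH₂=CHCH₂–OTf loses OTf⁻: pKₐ(CF₃SO₃H (triflic acid)) ≈ -14
CH₂=CHCH₂–OClO₃ loses ClO₄⁻: pKₐ(HClO₄) ≈ -10
CH₂=CHCH₂–OH₂⁺ loses H₂O: pKₐ(H₃O⁺) ≈ -1.7
CH₂=CHCH₂–OPO(OH)₂ loses H₂PO₄⁻: pKₐ(H₃PO₄) ≈ 2.1
CH₂=CHCH₂–OBz loses PhCOO⁻: pKₐ(C₆H₅COOH) ≈ 4.2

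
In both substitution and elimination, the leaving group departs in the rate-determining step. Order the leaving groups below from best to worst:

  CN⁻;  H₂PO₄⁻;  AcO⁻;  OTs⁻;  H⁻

Rank by basicity of the departing species: weakest base leaves most easily.
OTs⁻: pKₐ(p-CH₃C₆H₄SO₃H (TsOH)) ≈ -2.8 — resonance-delocalised arenesulfonate
H₂PO₄⁻: pKₐ(H₃PO₄) ≈ 2.1 — moderate base; biological leaving group after further activation
AcO⁻: pKₐ(CH₃COOH) ≈ 4.8
CN⁻: pKₐ(HCN) ≈ 9.2 — sp carbon stabilises the charge somewhat, but still a poor LG
H⁻: pKₐ(H₂) ≈ 36

OTs⁻ > H₂PO₄⁻ > AcO⁻ > CN⁻ > H⁻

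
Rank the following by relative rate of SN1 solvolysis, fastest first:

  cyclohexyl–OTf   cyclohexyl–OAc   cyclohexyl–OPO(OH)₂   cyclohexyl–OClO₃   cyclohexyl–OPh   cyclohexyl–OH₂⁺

Same R in every case — rank the leaving groups.
The more stable X⁻ (or X) is on its own — i.e. the weaker a base it is — the better a leaving group it makes.
cyclohexyl–OTf loses OTf⁻: pKₐ(CF₃SO₃H (triflic acid)) ≈ -14
cyclohexyl–OClO₃ loses ClO₄⁻: pKₐ(HClO₄) ≈ -10
cyclohexyl–OH₂⁺ loses H₂O: pKₐ(H₃O⁺) ≈ -1.7
cyclohexyl–OPO(OH)₂ loses H₂PO₄⁻: pKₐ(H₃PO₄) ≈ 2.1
cyclohexyl–OAc loses AcO⁻: pKₐ(CH₃COOH) ≈ 4.8
cyclohexyl–OPh loses PhO⁻: pKₐ(C₆H₅OH (phenol)) ≈ 10

cyclohexyl–OTf > cyclohexyl–OClO₃ > cyclohexyl–OH₂⁺ > cyclohexyl–OPO(OH)₂ > cyclohexyl–OAc > cyclohexyl–OPh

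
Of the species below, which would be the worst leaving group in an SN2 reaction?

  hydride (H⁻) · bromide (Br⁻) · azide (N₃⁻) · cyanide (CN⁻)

A good leaving group is a weak base: the lower the pKₐ of its conjugate acid, the more readily it departs.
bromide (Br⁻): pKₐ(HBr) ≈ -9
azide (N₃⁻): pKₐ(HN₃) ≈ 4.7
cyanide (CN⁻): pKₐ(HCN) ≈ 9.2
hydride (H⁻): pKₐ(H₂) ≈ 36

hydride (H⁻)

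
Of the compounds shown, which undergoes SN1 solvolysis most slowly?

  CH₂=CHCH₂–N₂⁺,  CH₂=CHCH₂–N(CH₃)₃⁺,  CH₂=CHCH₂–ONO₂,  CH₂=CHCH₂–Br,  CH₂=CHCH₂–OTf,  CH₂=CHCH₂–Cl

CH₂=CHCH₂–N(CH₃)₃⁺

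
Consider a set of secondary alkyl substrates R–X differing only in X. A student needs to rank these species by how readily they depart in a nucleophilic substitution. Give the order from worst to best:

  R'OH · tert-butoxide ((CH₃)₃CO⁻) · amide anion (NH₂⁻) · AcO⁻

A good leaving group is a weak base: the lower the pKₐ of its conjugate acid, the more readily it departs.
R'OH: pKₐ(R'OH₂⁺) ≈ -2.4
AcO⁻: pKₐ(CH₃COOH) ≈ 4.8
tert-butoxide ((CH₃)₃CO⁻): pKₐ(t-BuOH) ≈ 18
amide anion (NH₂⁻): pKₐ(NH₃) ≈ 38
The question asks for worst first, so the sequence is read in increasing leaving-group ability.

amide anion (NH₂⁻) < tert-butoxide ((CH₃)₃CO⁻) < AcO⁻ < R'OH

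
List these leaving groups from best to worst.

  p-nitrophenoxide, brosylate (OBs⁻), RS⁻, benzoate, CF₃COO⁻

brosylate (OBs⁻) > CF₃COO⁻ > benzoate > p-nitrophenoxide > RS⁻

A good leaving group is a weak base: the lower the pKₐ of its conjugate acid, the more readily it departs.
brosylate (OBs⁻): pKₐ(p-BrC₆H₄SO₃H) ≈ -2.8 — arenesulfonate with a p-bromo substituent
CF₃COO⁻: pKₐ(CF₃COOH) ≈ 0.2 — strongly electron-withdrawing CF₃ stabilises the carboxylate
benzoate: pKₐ(C₆H₅COOH) ≈ 4.2 — aryl carboxylate
p-nitrophenoxide: pKₐ(p-nitrophenol) ≈ 7.2
RS⁻: pKₐ(RSH (a thiol)) ≈ 10.5 — moderately basic; rarely leaves without activation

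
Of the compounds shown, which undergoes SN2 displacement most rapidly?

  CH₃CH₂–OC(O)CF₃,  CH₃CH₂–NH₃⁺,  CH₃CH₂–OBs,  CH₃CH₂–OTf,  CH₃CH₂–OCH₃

CH₃CH₂–OTf

Identical carbon frameworks mean the comparison reduces to leaving-group quality.
Rank by basicity of the departing species: weakest base leaves most easily.
CH₃CH₂–OTf loses OTf⁻: pKₐ(CF₃SO₃H (triflic acid)) ≈ -14
CH₃CH₂–OBs loses OBs⁻: pKₐ(p-BrC₆H₄SO₃H) ≈ -2.8
CH₃CH₂–OC(O)CF₃ loses CF₃COO⁻: pKₐ(CF₃COOH) ≈ 0.2
CH₃CH₂–NH₃⁺ loses NH₃: pKₐ(NH₄⁺) ≈ 9.2
CH₃CH₂–OCH₃ loses CH₃O⁻: pKₐ(CH₃OH) ≈ 15.5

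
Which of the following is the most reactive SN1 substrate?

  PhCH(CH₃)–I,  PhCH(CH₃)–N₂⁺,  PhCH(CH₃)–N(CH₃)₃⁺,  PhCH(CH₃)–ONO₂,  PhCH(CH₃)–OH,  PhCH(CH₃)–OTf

PhCH(CH₃)–N₂⁺

With the same alkyl group throughout, only the leaving group differentiates the rates.
A good leaving group is a weak base: the lower the pKₐ of its conjugate acid, the more readily it departs.
PhCH(CH₃)–N₂⁺ loses N₂: no meaningful conjugate acid; N₂ departs as an exceptionally stable neutral molecule
PhCH(CH₃)–OTf loses OTf⁻: pKₐ(CF₃SO₃H (triflic acid)) ≈ -14
PhCH(CH₃)–I loses I⁻: pKₐ(HI) ≈ -10
PhCH(CH₃)–ONO₂ loses NO₃⁻: pKₐ(HNO₃) ≈ -1.3
PhCH(CH₃)–N(CH₃)₃⁺ loses NR'₃: pKₐ(R'₃NH⁺) ≈ 10.7
PhCH(CH₃)–OH loses OH⁻: pKₐ(H₂O) ≈ 15.7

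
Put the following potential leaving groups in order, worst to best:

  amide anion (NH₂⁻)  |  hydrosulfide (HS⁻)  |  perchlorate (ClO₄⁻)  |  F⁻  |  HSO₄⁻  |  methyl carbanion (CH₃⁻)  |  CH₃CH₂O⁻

The more stable X⁻ (or X) is on its own — i.e. the weaker a base it is — the better a leaving group it makes.
perchlorate (ClO₄⁻): pKₐ(HClO₄) ≈ -10
HSO₄⁻: pKₐ(H₂SO₄) ≈ -3
F⁻: pKₐ(HF) ≈ 3.2
hydrosulfide (HS⁻): pKₐ(H₂S) ≈ 7
CH₃CH₂O⁻: pKₐ(CH₃CH₂OH) ≈ 16
amide anion (NH₂⁻): pKₐ(NH₃) ≈ 38
methyl carbanion (CH₃⁻): pKₐ(CH₄) ≈ 48
Reversing gives the worst-to-best order requested.

methyl carbanion (CH₃⁻) < amide anion (NH₂⁻) < CH₃CH₂O⁻ < hydrosulfide (HS⁻) < F⁻ < HSO₄⁻ < perchlorate (ClO₄⁻)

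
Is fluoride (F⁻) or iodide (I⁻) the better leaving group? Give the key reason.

iodide (I⁻)

iodide (I⁻) is the better leaving group.
pKₐ(HI) ≈ -10 versus pKₐ(HF) ≈ 3.2: iodide (I⁻) is the much weaker base.
Large, highly polarisable; very weak base.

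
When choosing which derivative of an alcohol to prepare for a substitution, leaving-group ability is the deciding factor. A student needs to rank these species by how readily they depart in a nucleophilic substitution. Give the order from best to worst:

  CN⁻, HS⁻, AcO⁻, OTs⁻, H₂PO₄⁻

OTs⁻ > H₂PO₄⁻ > AcO⁻ > HS⁻ > CN⁻

OTs⁻: pKₐ(p-CH₃C₆H₄SO₃H (TsOH)) ≈ -2.8
H₂PO₄⁻: pKₐ(H₃PO₄) ≈ 2.1
AcO⁻: pKₐ(CH₃COOH) ≈ 4.8 — resonance-stabilised but still a weak base
HS⁻: pKₐ(H₂S) ≈ 7 — larger and more polarisable than the oxygen analogue
CN⁻: pKₐ(HCN) ≈ 9.2 — sp carbon stabilises the charge somewhat, but still a poor LG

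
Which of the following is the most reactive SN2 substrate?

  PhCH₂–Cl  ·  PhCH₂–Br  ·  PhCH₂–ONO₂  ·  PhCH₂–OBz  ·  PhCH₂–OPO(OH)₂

Same R in every case — rank the leaving groups.
The more stable X⁻ (or X) is on its own — i.e. the weaker a base it is — the better a leaving group it makes.
PhCH₂–Br loses Br⁻: pKₐ(HBr) ≈ -9
PhCH₂–Cl loses Cl⁻: pKₐ(HCl) ≈ -7
PhCH₂–ONO₂ loses NO₃⁻: pKₐ(HNO₃) ≈ -1.3
PhCH₂–OPO(OH)₂ loses H₂PO₄⁻: pKₐ(H₃PO₄) ≈ 2.1
PhCH₂–OBz loses PhCOO⁻: pKₐ(C₆H₅COOH) ≈ 4.2

PhCH₂–Br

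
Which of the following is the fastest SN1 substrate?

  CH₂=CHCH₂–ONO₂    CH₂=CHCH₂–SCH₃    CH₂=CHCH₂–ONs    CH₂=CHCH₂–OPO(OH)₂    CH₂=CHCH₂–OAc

CH₂=CHCH₂–ONs

Same R in every case — rank the leaving groups.
A good leaving group is a weak base: the lower the pKₐ of its conjugate acid, the more readily it departs.
CH₂=CHCH₂–ONs loses ONs⁻: pKₐ(p-O₂NC₆H₄SO₃H) ≈ -3.5
CH₂=CHCH₂–ONO₂ loses NO₃⁻: pKₐ(HNO₃) ≈ -1.3
CH₂=CHCH₂–OPO(OH)₂ loses H₂PO₄⁻: pKₐ(H₃PO₄) ≈ 2.1
CH₂=CHCH₂–OAc loses AcO⁻: pKₐ(CH₃COOH) ≈ 4.8
CH₂=CHCH₂–SCH₃ loses RS⁻: pKₐ(RSH (a thiol)) ≈ 10.5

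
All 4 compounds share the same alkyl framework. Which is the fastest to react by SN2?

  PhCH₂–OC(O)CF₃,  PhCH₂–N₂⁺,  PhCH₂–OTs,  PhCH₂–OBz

PhCH₂–N₂⁺

With the same alkyl group throughout, only the leaving group differentiates the rates.
A good leaving group is a weak base: the lower the pKₐ of its conjugate acid, the more readily it departs.
PhCH₂–N₂⁺ loses N₂: no meaningful conjugate acid; N₂ departs as an exceptionally stable neutral molecule
PhCH₂–OTs loses OTs⁻: pKₐ(p-CH₃C₆H₄SO₃H (TsOH)) ≈ -2.8
PhCH₂–OC(O)CF₃ loses CF₃COO⁻: pKₐ(CF₃COOH) ≈ 0.2
PhCH₂–OBz loses PhCOO⁻: pKₐ(C₆H₅COOH) ≈ 4.2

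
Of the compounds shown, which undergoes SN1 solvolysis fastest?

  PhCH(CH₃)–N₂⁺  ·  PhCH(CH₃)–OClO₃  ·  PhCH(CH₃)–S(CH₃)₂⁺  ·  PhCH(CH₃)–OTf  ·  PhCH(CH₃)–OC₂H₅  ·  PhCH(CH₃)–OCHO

PhCH(CH₃)–N₂⁺

The skeletons are identical, so relative rate is governed entirely by leaving-group ability.
Leaving-group ability tracks the stability of the departed species; conjugate-acid pKₐ is the usual yardstick (lower pKₐ → better LG).
PhCH(CH₃)–N₂⁺ loses N₂: no meaningful conjugate acid; N₂ departs as an exceptionally stable neutral molecule
PhCH(CH₃)–OTf loses OTf⁻: pKₐ(CF₃SO₃H (triflic acid)) ≈ -14
PhCH(CH₃)–OClO₃ loses ClO₄⁻: pKₐ(HClO₄) ≈ -10
PhCH(CH₃)–S(CH₃)₂⁺ loses SR'₂: pKₐ(R'₂SH⁺) ≈ -7
PhCH(CH₃)–OCHO loses HCOO⁻: pKₐ(HCOOH) ≈ 3.8
PhCH(CH₃)–OC₂H₅ loses CH₃CH₂O⁻: pKₐ(CH₃CH₂OH) ≈ 16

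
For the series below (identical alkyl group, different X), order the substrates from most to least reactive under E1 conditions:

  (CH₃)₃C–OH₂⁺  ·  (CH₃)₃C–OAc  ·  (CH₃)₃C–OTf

(CH₃)₃C–OTf > (CH₃)₃C–OH₂⁺ > (CH₃)₃C–OAc

The skeletons are identical, so relative rate is governed entirely by leaving-group ability.
Rank by basicity of the departing species: weakest base leaves most easily.
(CH₃)₃C–OTf loses OTf⁻: pKₐ(CF₃SO₃H (triflic acid)) ≈ -14
(CH₃)₃C–OH₂⁺ loses H₂O: pKₐ(H₃O⁺) ≈ -1.7
(CH₃)₃C–OAc loses AcO⁻: pKₐ(CH₃COOH) ≈ 4.8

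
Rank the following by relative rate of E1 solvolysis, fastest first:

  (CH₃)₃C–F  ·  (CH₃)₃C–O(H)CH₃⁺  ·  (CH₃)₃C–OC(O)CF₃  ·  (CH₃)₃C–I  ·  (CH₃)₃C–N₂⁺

Same R in every case — rank the leaving groups.
The more stable X⁻ (or X) is on its own — i.e. the weaker a base it is — the better a leaving group it makes.
(CH₃)₃C–N₂⁺ loses N₂: no meaningful conjugate acid; N₂ departs as an exceptionally stable neutral molecule
(CH₃)₃C–I loses I⁻: pKₐ(HI) ≈ -10
(CH₃)₃C–O(H)CH₃⁺ loses R'OH: pKₐ(R'OH₂⁺) ≈ -2.4
(CH₃)₃C–OC(O)CF₃ loses CF₃COO⁻: pKₐ(CF₃COOH) ≈ 0.2
(CH₃)₃C–F loses F⁻: pKₐ(HF) ≈ 3.2

(CH₃)₃C–N₂⁺ > (CH₃)₃C–I > (CH₃)₃C–O(H)CH₃⁺ > (CH₃)₃C–OC(O)CF₃ > (CH₃)₃C–F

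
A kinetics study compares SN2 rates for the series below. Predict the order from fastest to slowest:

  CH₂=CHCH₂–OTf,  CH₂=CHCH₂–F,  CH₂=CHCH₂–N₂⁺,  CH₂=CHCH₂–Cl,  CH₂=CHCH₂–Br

CH₂=CHCH₂–N₂⁺ > CH₂=CHCH₂–OTf > CH₂=CHCH₂–Br > CH₂=CHCH₂–Cl > CH₂=CHCH₂–F

Same R in every case — rank the leaving groups.
Rank by basicity of the departing species: weakest base leaves most easily.
CH₂=CHCH₂–N₂⁺ loses N₂: no meaningful conjugate acid; N₂ departs as an exceptionally stable neutral molecule
CH₂=CHCH₂–OTf loses OTf⁻: pKₐ(CF₃SO₃H (triflic acid)) ≈ -14
CH₂=CHCH₂–Br loses Br⁻: pKₐ(HBr) ≈ -9
CH₂=CHCH₂–Cl loses Cl⁻: pKₐ(HCl) ≈ -7
CH₂=CHCH₂–F loses F⁻: pKₐ(HF) ≈ 3.2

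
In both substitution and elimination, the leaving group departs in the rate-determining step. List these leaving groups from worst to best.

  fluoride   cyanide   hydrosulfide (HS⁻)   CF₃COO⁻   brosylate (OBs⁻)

brosylate (OBs⁻): pKₐ(p-BrC₆H₄SO₃H) ≈ -2.8
CF₃COO⁻: pKₐ(CF₃COOH) ≈ 0.2
fluoride: pKₐ(HF) ≈ 3.2
hydrosulfide (HS⁻): pKₐ(H₂S) ≈ 7
cyanide: pKₐ(HCN) ≈ 9.2
Listed from poorest to best leaving group as asked.

cyanide < hydrosulfide (HS⁻) < fluoride < CF₃COO⁻ < brosylate (OBs⁻)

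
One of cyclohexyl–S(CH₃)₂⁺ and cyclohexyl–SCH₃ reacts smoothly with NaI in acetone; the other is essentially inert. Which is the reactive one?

cyclohexyl–S(CH₃)₂⁺

From cyclohexyl–SCH₃ the departing group would be RS⁻ (pKₐ(RSH (a thiol)) ≈ 10.5). Moderately basic; rarely leaves without activation.
From cyclohexyl–S(CH₃)₂⁺ the leaving group is SR'₂ (pKₐ(R'₂SH⁺) ≈ -7). Neutral; leaves from a sulfonium salt (R–SR'₂⁺).
(In practice cyclohexyl–S(CH₃)₂⁺ is made from cyclohexyl–SCH₃ by S-methylation with CH₃I, allowing neutral dimethyl sulfide, rather than methanethiolate, to depart.)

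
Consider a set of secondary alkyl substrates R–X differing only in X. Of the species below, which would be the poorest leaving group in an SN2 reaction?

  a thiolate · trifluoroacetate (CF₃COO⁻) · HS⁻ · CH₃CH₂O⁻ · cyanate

CH₃CH₂O⁻

Rank by basicity of the departing species: weakest base leaves most easily.
trifluoroacetate (CF₃COO⁻): pKₐ(CF₃COOH) ≈ 0.2
cyanate: pKₐ(HOCN) ≈ 3.5
HS⁻: pKₐ(H₂S) ≈ 7
a thiolate: pKₐ(RSH (a thiol)) ≈ 10.5
CH₃CH₂O⁻: pKₐ(CH₃CH₂OH) ≈ 16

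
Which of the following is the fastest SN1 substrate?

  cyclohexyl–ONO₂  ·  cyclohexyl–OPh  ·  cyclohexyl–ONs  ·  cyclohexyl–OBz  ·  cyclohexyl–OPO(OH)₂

Identical carbon frameworks mean the comparison reduces to leaving-group quality.
Leaving-group ability tracks the stability of the departed species; conjugate-acid pKₐ is the usual yardstick (lower pKₐ → better LG).
cyclohexyl–ONs loses ONs⁻: pKₐ(p-O₂NC₆H₄SO₃H) ≈ -3.5
cyclohexyl–ONO₂ loses NO₃⁻: pKₐ(HNO₃) ≈ -1.3
cyclohexyl–OPO(OH)₂ loses H₂PO₄⁻: pKₐ(H₃PO₄) ≈ 2.1
cyclohexyl–OBz loses PhCOO⁻: pKₐ(C₆H₅COOH) ≈ 4.2
cyclohexyl–OPh loses PhO⁻: pKₐ(C₆H₅OH (phenol)) ≈ 10

cyclohexyl–ONs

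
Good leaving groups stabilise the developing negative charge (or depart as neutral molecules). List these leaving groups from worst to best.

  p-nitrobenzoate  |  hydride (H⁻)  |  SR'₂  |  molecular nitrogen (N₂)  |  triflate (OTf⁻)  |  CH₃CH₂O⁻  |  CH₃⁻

Rank by basicity of the departing species: weakest base leaves most easily.
molecular nitrogen (N₂): no meaningful conjugate acid; N₂ departs as an exceptionally stable neutral molecule
triflate (OTf⁻): pKₐ(CF₃SO₃H (triflic acid)) ≈ -14
SR'₂: pKₐ(R'₂SH⁺) ≈ -7 — neutral; leaves from a sulfonium salt (R–SR'₂⁺)
p-nitrobenzoate: pKₐ(p-nitrobenzoic acid) ≈ 3.4
CH₃CH₂O⁻: pKₐ(CH₃CH₂OH) ≈ 16 — strong base; alkoxides do not leave unassisted
hydride (H⁻): pKₐ(H₂) ≈ 36 — extremely strong base; leaves only in special hydride-transfer contexts
CH₃⁻: pKₐ(CH₄) ≈ 48
Reversing gives the worst-to-best order requested.

CH₃⁻ < hydride (H⁻) < CH₃CH₂O⁻ < p-nitrobenzoate < SR'₂ < triflate (OTf⁻) < molecular nitrogen (N₂)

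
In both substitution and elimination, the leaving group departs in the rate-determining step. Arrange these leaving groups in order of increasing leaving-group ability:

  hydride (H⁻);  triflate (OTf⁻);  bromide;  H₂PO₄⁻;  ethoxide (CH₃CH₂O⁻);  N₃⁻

hydride (H⁻) < ethoxide (CH₃CH₂O⁻) < N₃⁻ < H₂PO₄⁻ < bromide < triflate (OTf⁻)

triflate (OTf⁻): pKₐ(CF₃SO₃H (triflic acid)) ≈ -14 — charge spread over three oxygens and a CF₃ group; the premier leaving group in synthesis
bromide: pKₐ(HBr) ≈ -9
H₂PO₄⁻: pKₐ(H₃PO₄) ≈ 2.1 — moderate base; biological leaving group after further activation
N₃⁻: pKₐ(HN₃) ≈ 4.7 — linear, resonance-stabilised
ethoxide (CH₃CH₂O⁻): pKₐ(CH₃CH₂OH) ≈ 16 — strong base; alkoxides do not leave unassisted
hydride (H⁻): pKₐ(H₂) ≈ 36 — extremely strong base; leaves only in special hydride-transfer contexts
Reversing gives the worst-to-best order requested.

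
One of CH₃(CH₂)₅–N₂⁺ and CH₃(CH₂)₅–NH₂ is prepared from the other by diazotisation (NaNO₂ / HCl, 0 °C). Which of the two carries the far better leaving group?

CH₃(CH₂)₅–N₂⁺

From CH₃(CH₂)₅–NH₂ the departing group would be NH₂⁻ (pKₐ(NH₃) ≈ 38). Extremely strong base; never a leaving group.
From CH₃(CH₂)₅–N₂⁺ the leaving group is N₂ (no meaningful conjugate acid; N₂ departs as an exceptionally stable neutral molecule).
Diazotisation (NaNO₂ / HCl, 0 °C) works by generating a diazonium salt that expels N₂, making CH₃(CH₂)₅–N₂⁺ enormously more reactive.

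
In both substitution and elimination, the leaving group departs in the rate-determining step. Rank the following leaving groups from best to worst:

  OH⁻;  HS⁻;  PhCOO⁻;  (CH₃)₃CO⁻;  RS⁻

PhCOO⁻ > HS⁻ > RS⁻ > OH⁻ > (CH₃)₃CO⁻

The more stable X⁻ (or X) is on its own — i.e. the weaker a base it is — the better a leaving group it makes.
PhCOO⁻: pKₐ(C₆H₅COOH) ≈ 4.2
HS⁻: pKₐ(H₂S) ≈ 7
RS⁻: pKₐ(RSH (a thiol)) ≈ 10.5
OH⁻: pKₐ(H₂O) ≈ 15.7
(CH₃)₃CO⁻: pKₐ(t-BuOH) ≈ 18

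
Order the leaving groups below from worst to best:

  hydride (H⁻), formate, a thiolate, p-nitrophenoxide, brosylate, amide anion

amide anion < hydride (H⁻) < a thiolate < p-nitrophenoxide < formate < brosylate

Rank by basicity of the departing species: weakest base leaves most easily.
brosylate: pKₐ(p-BrC₆H₄SO₃H) ≈ -2.8
formate: pKₐ(HCOOH) ≈ 3.8
p-nitrophenoxide: pKₐ(p-nitrophenol) ≈ 7.2
a thiolate: pKₐ(RSH (a thiol)) ≈ 10.5
hydride (H⁻): pKₐ(H₂) ≈ 36
amide anion: pKₐ(NH₃) ≈ 38
Reversing gives the worst-to-best order requested.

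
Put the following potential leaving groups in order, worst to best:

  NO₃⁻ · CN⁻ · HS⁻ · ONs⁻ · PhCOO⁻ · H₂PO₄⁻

CN⁻ < HS⁻ < PhCOO⁻ < H₂PO₄⁻ < NO₃⁻ < ONs⁻

The more stable X⁻ (or X) is on its own — i.e. the weaker a base it is — the better a leaving group it makes.
ONs⁻: pKₐ(p-O₂NC₆H₄SO₃H) ≈ -3.5
NO₃⁻: pKₐ(HNO₃) ≈ -1.3
H₂PO₄⁻: pKₐ(H₃PO₄) ≈ 2.1
PhCOO⁻: pKₐ(C₆H₅COOH) ≈ 4.2
HS⁻: pKₐ(H₂S) ≈ 7
CN⁻: pKₐ(HCN) ≈ 9.2
Listed from poorest to best leaving group as asked.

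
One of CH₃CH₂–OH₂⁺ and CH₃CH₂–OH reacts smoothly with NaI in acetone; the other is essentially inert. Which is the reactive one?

From CH₃CH₂–OH the departing group would be OH⁻ (pKₐ(H₂O) ≈ 15.7). Strong base; essentially never leaves without prior activation.
From CH₃CH₂–OH₂⁺ the leaving group is H₂O (pKₐ(H₃O⁺) ≈ -1.7). Neutral; leaves from a protonated alcohol (R–OH₂⁺).
(In practice CH₃CH₂–OH₂⁺ is made from CH₃CH₂–OH by protonation with strong acid, converting the leaving group from hydroxide to neutral water.)

CH₃CH₂–OH₂⁺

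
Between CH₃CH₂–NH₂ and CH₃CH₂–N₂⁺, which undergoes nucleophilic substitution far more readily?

CH₃CH₂–N₂⁺

From CH₃CH₂–NH₂ the departing group would be NH₂⁻ (pKₐ(NH₃) ≈ 38). Extremely strong base; never a leaving group.
From CH₃CH₂–N₂⁺ the leaving group is N₂ (no meaningful conjugate acid; N₂ departs as an exceptionally stable neutral molecule).
(In practice CH₃CH₂–N₂⁺ is made from CH₃CH₂–NH₂ by diazotisation (NaNO₂ / HCl, 0 °C), generating a diazonium salt that expels N₂.)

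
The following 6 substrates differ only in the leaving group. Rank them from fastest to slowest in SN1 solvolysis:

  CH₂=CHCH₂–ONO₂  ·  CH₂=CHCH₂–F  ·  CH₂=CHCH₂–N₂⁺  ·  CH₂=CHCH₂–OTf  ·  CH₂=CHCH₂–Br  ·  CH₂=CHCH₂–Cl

With the same alkyl group throughout, only the leaving group differentiates the rates.
Rank by basicity of the departing species: weakest base leaves most easily.
CH₂=CHCH₂–N₂⁺ loses N₂: no meaningful conjugate acid; N₂ departs as an exceptionally stable neutral molecule
CH₂=CHCH₂–OTf loses OTf⁻: pKₐ(CF₃SO₃H (triflic acid)) ≈ -14
CH₂=CHCH₂–Br loses Br⁻: pKₐ(HBr) ≈ -9
CH₂=CHCH₂–Cl loses Cl⁻: pKₐ(HCl) ≈ -7
CH₂=CHCH₂–ONO₂ loses NO₃⁻: pKₐ(HNO₃) ≈ -1.3
CH₂=CHCH₂–F loses F⁻: pKₐ(HF) ≈ 3.2

CH₂=CHCH₂–N₂⁺ > CH₂=CHCH₂–OTf > CH₂=CHCH₂–Br > CH₂=CHCH₂–Cl > CH₂=CHCH₂–ONO₂ > CH₂=CHCH₂–F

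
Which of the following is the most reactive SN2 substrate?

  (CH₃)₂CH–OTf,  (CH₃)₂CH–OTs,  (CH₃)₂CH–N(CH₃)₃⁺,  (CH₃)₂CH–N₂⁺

(CH₃)₂CH–N₂⁺

Same R in every case — rank the leaving groups.
A good leaving group is a weak base: the lower the pKₐ of its conjugate acid, the more readily it departs.
(CH₃)₂CH–N₂⁺ loses N₂: no meaningful conjugate acid; N₂ departs as an exceptionally stable neutral molecule
(CH₃)₂CH–OTf loses OTf⁻: pKₐ(CF₃SO₃H (triflic acid)) ≈ -14
(CH₃)₂CH–OTs loses OTs⁻: pKₐ(p-CH₃C₆H₄SO₃H (TsOH)) ≈ -2.8
(CH₃)₂CH–N(CH₃)₃⁺ loses NR'₃: pKₐ(R'₃NH⁺) ≈ 10.7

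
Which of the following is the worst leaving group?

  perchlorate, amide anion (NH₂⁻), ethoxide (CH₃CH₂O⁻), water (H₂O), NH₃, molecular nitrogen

Leaving-group ability tracks the stability of the departed species; conjugate-acid pKₐ is the usual yardstick (lower pKₐ → better LG).
molecular nitrogen: no meaningful conjugate acid; N₂ departs as an exceptionally stable neutral molecule
perchlorate: pKₐ(HClO₄) ≈ -10
water (H₂O): pKₐ(H₃O⁺) ≈ -1.7
NH₃: pKₐ(NH₄⁺) ≈ 9.2
ethoxide (CH₃CH₂O⁻): pKₐ(CH₃CH₂OH) ≈ 16
amide anion (NH₂⁻): pKₐ(NH₃) ≈ 38

amide anion (NH₂⁻)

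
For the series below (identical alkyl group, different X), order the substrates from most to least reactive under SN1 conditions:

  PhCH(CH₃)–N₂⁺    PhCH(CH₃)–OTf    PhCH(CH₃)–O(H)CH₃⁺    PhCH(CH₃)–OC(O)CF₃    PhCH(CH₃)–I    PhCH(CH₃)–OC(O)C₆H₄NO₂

PhCH(CH₃)–N₂⁺ > PhCH(CH₃)–OTf > PhCH(CH₃)–I > PhCH(CH₃)–O(H)CH₃⁺ > PhCH(CH₃)–OC(O)CF₃ > PhCH(CH₃)–OC(O)C₆H₄NO₂

Same R in every case — rank the leaving groups.
A good leaving group is a weak base: the lower the pKₐ of its conjugate acid, the more readily it departs.
PhCH(CH₃)–N₂⁺ loses N₂: no meaningful conjugate acid; N₂ departs as an exceptionally stable neutral molecule
PhCH(CH₃)–OTf loses OTf⁻: pKₐ(CF₃SO₃H (triflic acid)) ≈ -14
PhCH(CH₃)–I loses I⁻: pKₐ(HI) ≈ -10
PhCH(CH₃)–O(H)CH₃⁺ loses R'OH: pKₐ(R'OH₂⁺) ≈ -2.4
PhCH(CH₃)–OC(O)CF₃ loses CF₃COO⁻: pKₐ(CF₃COOH) ≈ 0.2
PhCH(CH₃)–OC(O)C₆H₄NO₂ loses p-O₂N–C₆H₄–COO⁻: pKₐ(p-nitrobenzoic acid) ≈ 3.4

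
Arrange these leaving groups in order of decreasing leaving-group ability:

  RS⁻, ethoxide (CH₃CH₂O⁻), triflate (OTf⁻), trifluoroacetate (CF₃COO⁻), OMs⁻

triflate (OTf⁻) > OMs⁻ > trifluoroacetate (CF₃COO⁻) > RS⁻ > ethoxide (CH₃CH₂O⁻)

triflate (OTf⁻): pKₐ(CF₃SO₃H (triflic acid)) ≈ -14
OMs⁻: pKₐ(CH₃SO₃H (MsOH)) ≈ -1.9
trifluoroacetate (CF₃COO⁻): pKₐ(CF₃COOH) ≈ 0.2
RS⁻: pKₐ(RSH (a thiol)) ≈ 10.5
ethoxide (CH₃CH₂O⁻): pKₐ(CH₃CH₂OH) ≈ 16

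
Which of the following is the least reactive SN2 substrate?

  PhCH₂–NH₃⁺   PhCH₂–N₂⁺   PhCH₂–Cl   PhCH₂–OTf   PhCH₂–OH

PhCH₂–OH

Identical carbon frameworks mean the comparison reduces to leaving-group quality.
A good leaving group is a weak base: the lower the pKₐ of its conjugate acid, the more readily it departs.
PhCH₂–N₂⁺ loses N₂: no meaningful conjugate acid; N₂ departs as an exceptionally stable neutral molecule
PhCH₂–OTf loses OTf⁻: pKₐ(CF₃SO₃H (triflic acid)) ≈ -14
PhCH₂–Cl loses Cl⁻: pKₐ(HCl) ≈ -7
PhCH₂–NH₃⁺ loses NH₃: pKₐ(NH₄⁺) ≈ 9.2
PhCH₂–OH loses OH⁻: pKₐ(H₂O) ≈ 15.7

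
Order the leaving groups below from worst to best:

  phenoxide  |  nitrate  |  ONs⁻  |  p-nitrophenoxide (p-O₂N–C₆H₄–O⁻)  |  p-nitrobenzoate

phenoxide < p-nitrophenoxide (p-O₂N–C₆H₄–O⁻) < p-nitrobenzoate < nitrate < ONs⁻

ONs⁻: pKₐ(p-O₂NC₆H₄SO₃H) ≈ -3.5 — p-nitro group further stabilises the sulfonate
nitrate: pKₐ(HNO₃) ≈ -1.3
p-nitrobenzoate: pKₐ(p-nitrobenzoic acid) ≈ 3.4
p-nitrophenoxide (p-O₂N–C₆H₄–O⁻): pKₐ(p-nitrophenol) ≈ 7.2 — nitro group delocalises the charge; the classic chromogenic LG
phenoxide: pKₐ(C₆H₅OH (phenol)) ≈ 10 — resonance into the ring helps, but still a poor LG
Listed from poorest to best leaving group as asked.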